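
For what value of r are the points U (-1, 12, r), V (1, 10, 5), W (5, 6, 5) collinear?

Collinearity requires UV × UW = 0; each component is linear in r.
The x-component gives (-4)r + (20) = 0, so r = 5.
The remaining components then also vanish.

5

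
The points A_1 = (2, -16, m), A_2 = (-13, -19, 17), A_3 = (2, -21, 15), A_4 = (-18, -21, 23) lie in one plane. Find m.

Coplanarity ⇔ det[A_1A_2; A_1A_3; A_1A_4] = 0.
Expanding, this is linear in m: (40)m + (-200) = 0.
So m = 5.

5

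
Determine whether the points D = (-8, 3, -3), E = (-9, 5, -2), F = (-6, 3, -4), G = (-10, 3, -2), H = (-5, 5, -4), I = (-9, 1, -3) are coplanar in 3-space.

Yes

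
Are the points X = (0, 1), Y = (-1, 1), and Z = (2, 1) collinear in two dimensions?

XY = (-1, 0), XZ = (2, 0).
Twice the signed area of △XYZ is (-1)(0) − (0)(2) = 0.
The triangle is degenerate (zero area), so the points are collinear.

Yes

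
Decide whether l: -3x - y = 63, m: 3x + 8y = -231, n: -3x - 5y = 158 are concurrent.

Intersecting l and m: solving the 2×2 system gives (x, y) = (-13, -24).
Substitute into n: (-3)(-13) + (-5)(-24) = 159.
But n requires 158 ≠ 159, so the three lines have no common point.

No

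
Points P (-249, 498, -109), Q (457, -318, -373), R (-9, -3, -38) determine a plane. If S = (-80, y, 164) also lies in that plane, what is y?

Coplanarity requires PQ · (PR × PS) = 0.
PQ = (706, -816, -264), PR = (240, -501, 71); the triple product is linear in y with coefficient -113486 and constant term -18725190.
Setting it to zero: y = -165.

-165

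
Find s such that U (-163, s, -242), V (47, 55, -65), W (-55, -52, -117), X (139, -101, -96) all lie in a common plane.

-392

The points are coplanar iff UV · (UW × UX) = 0.
Expanding, this is linear in s: (7946)s + (3114832) = 0.
So s = -392.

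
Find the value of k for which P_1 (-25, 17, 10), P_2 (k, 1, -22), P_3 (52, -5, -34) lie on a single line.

31

Direction P_1P_3 = (77, -22, -44). From the y-coordinate of P_2, the parameter along the line is τ = (1 − 17)/(-22) = 8/11.
Then k = (-25) + 8/11·(77) = 31.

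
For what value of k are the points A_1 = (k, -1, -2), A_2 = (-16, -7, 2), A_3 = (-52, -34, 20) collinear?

-8

Direction A_2A_3 = (-36, -27, 18). From the y-coordinate of A_1, the parameter along the line is τ = (-1 − (-7))/(-27) = -2/9.
Then k = (-16) + (-2/9)·(-36) = -8.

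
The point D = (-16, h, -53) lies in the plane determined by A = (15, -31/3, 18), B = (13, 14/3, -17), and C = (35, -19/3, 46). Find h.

-10/3

Coplanarity requires AB · (AC × AD) = 0.
AB = (-2, 15, -35), AC = (20, 4, 28); the triple product is linear in h with coefficient -644 and constant term -6440/3.
Setting it to zero: h = -10/3.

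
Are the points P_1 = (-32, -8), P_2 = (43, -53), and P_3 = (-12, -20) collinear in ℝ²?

P_1P_2 = (75, -45), P_1P_3 = (20, -12).
det[P_1P_2; P_1P_3] = (75)(-12) − (-45)(20) = 0.
The determinant is zero, so the points are collinear.

Yes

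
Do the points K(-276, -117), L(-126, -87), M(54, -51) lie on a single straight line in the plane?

KL = (150, 30), KM = (330, 66).
Twice the signed area of △KLM is (150)(66) − (30)(330) = 0.
The triangle is degenerate (zero area), so the points are collinear.

Yes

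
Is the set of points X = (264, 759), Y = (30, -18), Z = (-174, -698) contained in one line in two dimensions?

XY = (-234, -777), XZ = (-438, -1457).
Twice the signed area of △XYZ is (-234)(-1457) − (-777)(-438) = 612.
The area is nonzero, so the three points are not collinear.

No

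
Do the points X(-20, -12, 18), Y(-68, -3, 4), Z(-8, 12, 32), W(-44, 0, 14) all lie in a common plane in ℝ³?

Yes

A normal to the plane through X, Y, Z is n = XY × XZ = (462, 504, -1260).
The plane has equation n·P = -37968. For W: n·W = -37968.
Equal, so W lies in the plane and all four are coplanar.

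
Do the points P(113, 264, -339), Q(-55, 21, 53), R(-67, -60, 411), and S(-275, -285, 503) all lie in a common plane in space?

Yes

The four points are coplanar iff the 3×3 determinant with rows PQ, PR, PS is zero.
Rows: (-168, -243, 392), (-180, -324, 750), (-388, -549, 842).
Expanding along the first row: (-168)(138942) − (-243)(139440) + (392)(-26892) = 0.
Zero determinant ⇒ coplanar.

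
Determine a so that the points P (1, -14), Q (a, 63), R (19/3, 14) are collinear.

47/3

The three points are collinear iff det[PQ; PR] = 0.
This determinant is linear in a: (28)a + (-1316/3) = 0, so a = 47/3.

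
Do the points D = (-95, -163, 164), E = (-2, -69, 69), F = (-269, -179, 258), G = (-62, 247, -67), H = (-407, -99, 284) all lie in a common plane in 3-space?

Yes

The plane through D, E, F has normal n = DE × DF = (7316, 7788, 14868) and equation n·P = 473888.
Checking the remaining points: n·G = 473888, n·H = 473888.
All equal 473888, so all 5 points lie in one plane.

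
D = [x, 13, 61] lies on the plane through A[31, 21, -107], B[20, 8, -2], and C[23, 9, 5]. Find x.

Coplanarity requires AB · (AC × AD) = 0.
AB = (-11, -13, 105), AC = (-8, -12, 112); the triple product is linear in x with coefficient -196 and constant term 7644.
Setting it to zero: x = 39.

39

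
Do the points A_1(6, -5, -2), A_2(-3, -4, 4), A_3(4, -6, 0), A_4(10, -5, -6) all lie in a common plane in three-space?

No

With A_1 as base: A_1A_2 = (-9, 1, 6), A_1A_3 = (-2, -1, 2), A_1A_4 = (4, 0, -4).
A_1A_3 × A_1A_4 = (4, 0, 4).
A_1A_2 · (A_1A_3 × A_1A_4) = -12.
Since -12 ≠ 0, the four points are not coplanar.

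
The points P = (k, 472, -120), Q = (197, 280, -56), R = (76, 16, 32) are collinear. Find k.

285

Direction QR = (-121, -264, 88). From the y-coordinate of P, the parameter along the line is τ = (472 − 280)/(-264) = -8/11.
Then k = 197 + (-8/11)·(-121) = 285.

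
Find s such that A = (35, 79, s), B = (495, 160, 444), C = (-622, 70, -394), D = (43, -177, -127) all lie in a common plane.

Coplanarity ⇔ det[AB; AC; AD] = 0.
Expanding, this is linear in s: (-335749)s + (21823685) = 0.
So s = 65.

65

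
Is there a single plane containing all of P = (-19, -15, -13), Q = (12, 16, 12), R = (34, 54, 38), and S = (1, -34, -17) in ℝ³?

Yes

The four points are coplanar iff the 3×3 determinant with rows PQ, PR, PS is zero.
Rows: (31, 31, 25), (53, 69, 51), (20, -19, -4).
Expanding along the first row: (31)(693) − (31)(-1232) + (25)(-2387) = 0.
Zero determinant ⇒ coplanar.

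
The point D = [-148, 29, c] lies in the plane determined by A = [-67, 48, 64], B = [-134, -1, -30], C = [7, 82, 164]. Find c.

-42

Coplanarity requires AB · (AC × AD) = 0.
AB = (-67, -49, -94), AC = (74, 34, 100); the triple product is linear in c with coefficient 1348 and constant term 56616.
Setting it to zero: c = -42.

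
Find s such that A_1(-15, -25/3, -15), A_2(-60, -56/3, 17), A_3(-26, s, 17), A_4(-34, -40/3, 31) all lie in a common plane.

-34/3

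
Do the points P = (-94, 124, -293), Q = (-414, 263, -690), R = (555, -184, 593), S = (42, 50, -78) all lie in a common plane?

No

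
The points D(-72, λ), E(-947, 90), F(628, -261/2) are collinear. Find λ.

-65/2

The three points are collinear iff det[DE; DF] = 0.
This determinant is linear in λ: (1575)λ + (102375/2) = 0, so λ = -65/2.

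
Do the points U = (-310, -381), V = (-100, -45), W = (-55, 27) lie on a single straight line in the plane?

UV = (210, 336), UW = (255, 408).
Twice the signed area of △UVW is (210)(408) − (336)(255) = 0.
The triangle is degenerate (zero area), so the points are collinear.

Yes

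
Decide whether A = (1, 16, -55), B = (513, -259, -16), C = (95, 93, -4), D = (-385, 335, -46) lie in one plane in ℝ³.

A normal to the plane through A, B, C is n = AB × AC = (-17028, -22446, 65274).
The plane has equation n·P = -3966234. For D: n·D = -3966234.
Equal, so D lies in the plane and all four are coplanar.

Yes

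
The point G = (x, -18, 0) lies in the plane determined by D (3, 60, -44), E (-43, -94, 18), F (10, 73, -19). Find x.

The plane through D, E, F has equation −4656x + 1584y + 480z = 59952.
Substituting G: (-4656)x + (-28512) = 59952, so x = -19.

-19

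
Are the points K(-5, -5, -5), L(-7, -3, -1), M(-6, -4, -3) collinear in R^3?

Yes

KL = (-2, 2, 4), KM = (-1, 1, 2).
Each component of KM is 1/2 times the corresponding component of KL, so KM = 1/2·KL and the points are collinear.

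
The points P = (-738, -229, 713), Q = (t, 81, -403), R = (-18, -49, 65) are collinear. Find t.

502

Direction PR = (720, 180, -648). From the y-coordinate of Q, the parameter along the line is τ = (81 − (-229))/180 = 31/18.
Then t = (-738) + 31/18·(720) = 502.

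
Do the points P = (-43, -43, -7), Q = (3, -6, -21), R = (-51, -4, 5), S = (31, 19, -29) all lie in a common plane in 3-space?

With P as base: PQ = (46, 37, -14), PR = (-8, 39, 12), PS = (74, 62, -22).
PR × PS = (-1602, 712, -3382).
PQ · (PR × PS) = 0.
The scalar triple product vanishes, so the four points are coplanar.

Yes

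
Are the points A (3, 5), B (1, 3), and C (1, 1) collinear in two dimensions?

No

AB = (-2, -2), AC = (-2, -4).
Twice the signed area of △ABC is (-2)(-4) − (-2)(-2) = 4.
The area is nonzero, so the three points are not collinear.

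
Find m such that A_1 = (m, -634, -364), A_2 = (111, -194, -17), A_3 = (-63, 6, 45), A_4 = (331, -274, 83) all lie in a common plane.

240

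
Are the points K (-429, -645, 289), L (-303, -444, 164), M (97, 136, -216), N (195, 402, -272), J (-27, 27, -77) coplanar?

No

The plane through K, L, M has normal n = KL × KM = (-3880, -2120, -7320) and equation n·P = 916440.
Checking the remaining points: n·N = 382200, n·J = 611160.
Since n·N = 382200 ≠ 916440, N is off the plane and the points are not all coplanar.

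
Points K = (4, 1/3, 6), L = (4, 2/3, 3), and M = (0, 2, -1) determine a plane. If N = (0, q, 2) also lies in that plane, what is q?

The plane through K, L, M has equation (8/3)x + 12y + (4/3)z = 68/3.
Substituting N: (12)q + (8/3) = 68/3, so q = 5/3.

5/3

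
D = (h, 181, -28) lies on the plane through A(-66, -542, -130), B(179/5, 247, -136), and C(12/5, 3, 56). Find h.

131/5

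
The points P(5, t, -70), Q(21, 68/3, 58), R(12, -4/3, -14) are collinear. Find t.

-20

Direction QR = (-9, -24, -72). From the x-coordinate of P, the parameter along the line is τ = (5 − 21)/(-9) = 16/9.
Then t = 68/3 + 16/9·(-24) = -20.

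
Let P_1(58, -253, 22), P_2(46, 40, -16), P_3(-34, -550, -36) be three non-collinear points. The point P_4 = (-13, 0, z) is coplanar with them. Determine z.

-67

A normal to the plane is n = P_1P_2 × P_1P_3 = (-28280, 2800, 30520).
P_4 lies in the plane iff n · P_1P_4 = 0.
This gives (30520)z + (2044840) = 0, so z = -67.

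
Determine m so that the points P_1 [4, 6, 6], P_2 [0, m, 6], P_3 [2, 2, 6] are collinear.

Collinearity requires P_1P_2 × P_1P_3 = 0; each component is linear in m.
The z-component gives (2)m + (4) = 0, so m = -2.
The remaining components then also vanish.

-2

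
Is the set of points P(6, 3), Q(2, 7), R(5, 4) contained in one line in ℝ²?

PQ = (-4, 4), PR = (-1, 1).
det[PQ; PR] = (-4)(1) − (4)(-1) = 0.
The determinant is zero, so the points are collinear.

Yes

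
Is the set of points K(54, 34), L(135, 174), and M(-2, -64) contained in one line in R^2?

No

KL = (81, 140), KM = (-56, -98).
det[KL; KM] = (81)(-98) − (140)(-56) = -98.
The determinant is nonzero, so they are not collinear.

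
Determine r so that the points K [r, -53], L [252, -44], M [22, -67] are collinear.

The three points are collinear iff det[KL; KM] = 0.
This determinant is linear in r: (23)r + (-3726) = 0, so r = 162.

162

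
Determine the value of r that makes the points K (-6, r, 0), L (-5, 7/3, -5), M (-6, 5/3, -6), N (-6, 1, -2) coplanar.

The points are coplanar iff KL · (KM × KN) = 0.
Expanding, this is linear in r: (-4)r + (8/3) = 0.
So r = 2/3.

2/3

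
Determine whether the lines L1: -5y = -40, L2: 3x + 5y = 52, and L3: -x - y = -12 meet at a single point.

Lines aᵢx + bᵢy = cᵢ with pairwise distinct directions are concurrent exactly when det[aᵢ bᵢ cᵢ] = 0.
Here the determinant is 0.
It vanishes, so the lines are concurrent at (4, 8).

Yes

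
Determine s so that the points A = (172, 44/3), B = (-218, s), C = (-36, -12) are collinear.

The three points are collinear iff det[AB; AC] = 0.
This determinant is linear in s: (208)s + (22048/3) = 0, so s = -106/3.

-106/3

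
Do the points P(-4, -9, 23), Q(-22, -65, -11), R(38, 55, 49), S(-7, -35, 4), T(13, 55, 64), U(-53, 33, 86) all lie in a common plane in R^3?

Yes

The plane through P, Q, R has normal n = PQ × PR = (720, -960, 1200) and equation n·X = 33360.
Checking the remaining points: n·S = 33360, n·T = 33360, n·U = 33360.
All equal 33360, so all 6 points lie in one plane.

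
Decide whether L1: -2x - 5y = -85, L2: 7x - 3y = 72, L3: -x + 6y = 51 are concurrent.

Yes

Intersecting L1 and L2: solving the 2×2 system gives (x, y) = (15, 11).
Substitute into L3: (-1)(15) + (6)(11) = 51.
This equals 51, so (15, 11) lies on all three lines and they are concurrent.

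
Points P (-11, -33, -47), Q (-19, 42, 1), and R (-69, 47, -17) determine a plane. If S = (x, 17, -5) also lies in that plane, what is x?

7

A normal to the plane is n = PQ × PR = (-1590, -2544, 3710).
S lies in the plane iff n · PS = 0.
This gives (-1590)x + (11130) = 0, so x = 7.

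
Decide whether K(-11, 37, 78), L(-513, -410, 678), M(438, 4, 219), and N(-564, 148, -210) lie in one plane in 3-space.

No

With K as base: KL = (-502, -447, 600), KM = (449, -33, 141), KN = (-553, 111, -288).
KM × KN = (-6147, 51339, 31590).
KL · (KM × KN) = -908739.
Since -908739 ≠ 0, the four points are not coplanar.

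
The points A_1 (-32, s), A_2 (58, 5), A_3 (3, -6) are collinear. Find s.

-13

The three points are collinear iff det[A_1A_2; A_1A_3] = 0.
This determinant is linear in s: (-55)s + (-715) = 0, so s = -13.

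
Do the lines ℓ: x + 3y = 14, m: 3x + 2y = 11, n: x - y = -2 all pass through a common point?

Intersecting ℓ and m: solving the 2×2 system gives (x, y) = (5/7, 31/7).
Substitute into n: (1)(5/7) + (-1)(31/7) = -26/7.
But n requires -2 ≠ -26/7, so the three lines have no common point.

No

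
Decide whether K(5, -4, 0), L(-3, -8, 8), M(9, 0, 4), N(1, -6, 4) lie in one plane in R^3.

Yes

A normal to the plane through K, L, M is n = KL × KM = (-48, 64, -16).
The plane has equation n·P = -496. For N: n·N = -496.
Equal, so N lies in the plane and all four are coplanar.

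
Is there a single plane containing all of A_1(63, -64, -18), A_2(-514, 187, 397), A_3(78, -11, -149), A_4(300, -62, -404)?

The four points are coplanar iff the 3×3 determinant with rows A_1A_2, A_1A_3, A_1A_4 is zero.
Rows: (-577, 251, 415), (15, 53, -131), (237, 2, -386).
Expanding along the first row: (-577)(-20196) − (251)(25257) + (415)(-12531) = 113220.
Nonzero ⇒ not coplanar.

No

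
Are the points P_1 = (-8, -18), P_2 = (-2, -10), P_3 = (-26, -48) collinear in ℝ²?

No

P_1P_2 = (6, 8), P_1P_3 = (-18, -30).
Twice the signed area of △P_1P_2P_3 is (6)(-30) − (8)(-18) = -36.
The area is nonzero, so the three points are not collinear.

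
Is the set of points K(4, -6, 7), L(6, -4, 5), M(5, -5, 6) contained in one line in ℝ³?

KL = (2, 2, -2), KM = (1, 1, -1).
Each component of KM is 1/2 times the corresponding component of KL, so KM = 1/2·KL and the points are collinear.

Yes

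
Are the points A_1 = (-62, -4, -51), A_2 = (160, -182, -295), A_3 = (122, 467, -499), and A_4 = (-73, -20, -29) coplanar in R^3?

No

The four points are coplanar iff the 3×3 determinant with rows A_1A_2, A_1A_3, A_1A_4 is zero.
Rows: (222, -178, -244), (184, 471, -448), (-11, -16, 22).
Expanding along the first row: (222)(3194) − (-178)(-880) + (-244)(2237) = 6600.
Nonzero ⇒ not coplanar.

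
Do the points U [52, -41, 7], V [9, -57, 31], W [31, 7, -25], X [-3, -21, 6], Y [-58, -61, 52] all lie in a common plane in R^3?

The plane through U, V, W has normal n = UV × UW = (-640, -1880, -2400) and equation n·P = 27000.
Checking the remaining points: n·X = 27000, n·Y = 27000.
All equal 27000, so all 5 points lie in one plane.

Yes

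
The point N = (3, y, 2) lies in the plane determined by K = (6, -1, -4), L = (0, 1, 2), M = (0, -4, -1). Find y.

Coplanarity requires KL · (KM × KN) = 0.
KL = (-6, 2, 6), KM = (-6, -3, 3); the triple product is linear in y with coefficient -18 and constant term 90.
Setting it to zero: y = 5.

5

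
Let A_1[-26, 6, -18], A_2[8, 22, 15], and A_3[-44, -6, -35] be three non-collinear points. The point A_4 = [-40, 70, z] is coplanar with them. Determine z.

A normal to the plane is n = A_1A_2 × A_1A_3 = (124, -16, -120).
A_4 lies in the plane iff n · A_1A_4 = 0.
This gives (-120)z + (-4920) = 0, so z = -41.

-41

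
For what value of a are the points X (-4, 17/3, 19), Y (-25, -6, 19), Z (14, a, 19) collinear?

Collinearity requires XY × XZ = 0; each component is linear in a.
The z-component gives (-21)a + (329) = 0, so a = 47/3.
The remaining components then also vanish.

47/3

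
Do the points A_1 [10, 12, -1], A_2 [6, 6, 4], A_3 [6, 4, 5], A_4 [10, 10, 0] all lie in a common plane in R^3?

The four points are coplanar iff the 3×3 determinant with rows A_1A_2, A_1A_3, A_1A_4 is zero.
Rows: (-4, -6, 5), (-4, -8, 6), (0, -2, 1).
Expanding along the first row: (-4)(4) − (-6)(-4) + (5)(8) = 0.
Zero determinant ⇒ coplanar.

Yes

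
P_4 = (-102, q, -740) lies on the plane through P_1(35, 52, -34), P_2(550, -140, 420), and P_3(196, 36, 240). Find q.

-92

A normal to the plane is n = P_1P_2 × P_1P_3 = (-45344, -68016, 22672).
P_4 lies in the plane iff n · P_1P_4 = 0.
This gives (-68016)q + (-6257472) = 0, so q = -92.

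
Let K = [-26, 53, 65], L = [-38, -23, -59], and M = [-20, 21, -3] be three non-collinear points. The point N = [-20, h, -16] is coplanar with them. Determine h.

14

The plane through K, L, M has equation 1200x − 1560y + 840z = -59280.
Substituting N: (-1560)h + (-37440) = -59280, so h = 14.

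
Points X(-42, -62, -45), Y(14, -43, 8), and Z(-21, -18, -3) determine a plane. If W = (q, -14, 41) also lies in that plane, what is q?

35

A normal to the plane is n = XY × XZ = (-1534, -1239, 2065).
W lies in the plane iff n · XW = 0.
This gives (-1534)q + (53690) = 0, so q = 35.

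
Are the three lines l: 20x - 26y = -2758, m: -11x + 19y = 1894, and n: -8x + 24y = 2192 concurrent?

No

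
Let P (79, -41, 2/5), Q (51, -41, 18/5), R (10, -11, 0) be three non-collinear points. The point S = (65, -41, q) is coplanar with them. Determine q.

2

A normal to the plane is n = PQ × PR = (-96, -232, -840).
S lies in the plane iff n · PS = 0.
This gives (-840)q + (1680) = 0, so q = 2.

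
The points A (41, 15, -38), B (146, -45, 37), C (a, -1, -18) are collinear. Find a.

Direction AB = (105, -60, 75). From the y-coordinate of C, the parameter along the line is τ = (-1 − 15)/(-60) = 4/15.
Then a = 41 + 4/15·(105) = 69.

69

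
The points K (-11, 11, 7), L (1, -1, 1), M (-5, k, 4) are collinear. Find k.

5

Collinearity requires KL × KM = 0; each component is linear in k.
The x-component gives (6)k + (-30) = 0, so k = 5.
The remaining components then also vanish.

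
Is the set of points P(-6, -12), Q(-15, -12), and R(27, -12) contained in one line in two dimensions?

Yes

PQ = (-9, 0), PR = (33, 0).
det[PQ; PR] = (-9)(0) − (0)(33) = 0.
The determinant is zero, so the points are collinear.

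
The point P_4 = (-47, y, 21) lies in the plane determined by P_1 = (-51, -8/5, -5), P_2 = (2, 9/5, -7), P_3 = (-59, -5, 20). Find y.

-22/5

Coplanarity requires P_1P_2 · (P_1P_3 × P_1P_4) = 0.
P_1P_2 = (53, 17/5, -2), P_1P_3 = (-8, -17/5, 25); the triple product is linear in y with coefficient -1309 and constant term -28798/5.
Setting it to zero: y = -22/5.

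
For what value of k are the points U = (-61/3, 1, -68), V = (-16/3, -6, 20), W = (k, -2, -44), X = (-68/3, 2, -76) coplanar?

-40/3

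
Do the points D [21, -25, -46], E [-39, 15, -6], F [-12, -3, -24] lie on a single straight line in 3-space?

DE = (-60, 40, 40), DF = (-33, 22, 22).
Each component of DF is 11/20 times the corresponding component of DE, so DF = 11/20·DE and the points are collinear.

Yes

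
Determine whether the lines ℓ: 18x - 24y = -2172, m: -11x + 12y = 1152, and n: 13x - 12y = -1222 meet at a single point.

No

Lines aᵢx + bᵢy = cᵢ with pairwise distinct directions are concurrent exactly when det[aᵢ bᵢ cᵢ] = 0.
Here the determinant is 192.
Nonzero, so no common point exists.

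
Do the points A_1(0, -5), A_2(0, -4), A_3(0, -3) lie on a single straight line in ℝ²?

A_1A_2 = (0, 1), A_1A_3 = (0, 2).
det[A_1A_2; A_1A_3] = (0)(2) − (1)(0) = 0.
The determinant is zero, so the points are collinear.

Yes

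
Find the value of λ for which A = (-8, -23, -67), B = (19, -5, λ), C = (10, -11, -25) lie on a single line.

Direction AC = (18, 12, 42). From the x-coordinate of B, the parameter along the line is τ = (19 − (-8))/18 = 3/2.
Then λ = (-67) + 3/2·(42) = -4.

-4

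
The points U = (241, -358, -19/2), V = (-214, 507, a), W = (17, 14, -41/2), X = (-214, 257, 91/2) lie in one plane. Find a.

-92

Coplanarity ⇔ det[UV; UW; UX] = 0.
Expanding, this is linear in a: (31500)a + (2898000) = 0.
So a = -92.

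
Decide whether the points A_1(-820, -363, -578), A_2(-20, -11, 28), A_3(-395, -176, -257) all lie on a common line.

No

A_1A_2 = (800, 352, 606), A_1A_3 = (425, 187, 321).
A_1A_2 × A_1A_3 = (-330, 750, 0).
The cross product is nonzero, so the points do not lie on one line.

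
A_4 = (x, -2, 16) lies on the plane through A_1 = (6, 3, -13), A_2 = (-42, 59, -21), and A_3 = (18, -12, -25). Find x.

A normal to the plane is n = A_1A_2 × A_1A_3 = (-792, -672, 48).
A_4 lies in the plane iff n · A_1A_4 = 0.
This gives (-792)x + (9504) = 0, so x = 12.

12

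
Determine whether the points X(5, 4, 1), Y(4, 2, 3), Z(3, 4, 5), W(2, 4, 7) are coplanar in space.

Yes

With X as base: XY = (-1, -2, 2), XZ = (-2, 0, 4), XW = (-3, 0, 6).
XZ × XW = (0, 0, 0).
XY · (XZ × XW) = 0.
The scalar triple product vanishes, so the four points are coplanar.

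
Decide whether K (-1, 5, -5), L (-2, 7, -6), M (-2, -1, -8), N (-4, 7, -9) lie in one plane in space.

With K as base: KL = (-1, 2, -1), KM = (-1, -6, -3), KN = (-3, 2, -4).
KM × KN = (30, 5, -20).
KL · (KM × KN) = 0.
The scalar triple product vanishes, so the four points are coplanar.

Yes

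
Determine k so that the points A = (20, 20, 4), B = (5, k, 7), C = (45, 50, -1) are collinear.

2

Direction AC = (25, 30, -5). From the x-coordinate of B, the parameter along the line is τ = (5 − 20)/25 = -3/5.
Then k = 20 + (-3/5)·(30) = 2.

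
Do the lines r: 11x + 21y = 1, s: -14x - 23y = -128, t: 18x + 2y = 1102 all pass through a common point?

Yes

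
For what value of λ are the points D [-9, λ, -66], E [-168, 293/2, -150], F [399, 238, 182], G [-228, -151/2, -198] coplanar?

22

Coplanarity ⇔ det[DE; DF; DG] = 0.
Expanding, this is linear in λ: (-7296)λ + (160512) = 0.
So λ = 22.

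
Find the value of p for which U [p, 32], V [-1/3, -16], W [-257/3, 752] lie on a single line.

-17/3

The three points are collinear iff det[UV; UW] = 0.
This determinant is linear in p: (-768)p + (-4352) = 0, so p = -17/3.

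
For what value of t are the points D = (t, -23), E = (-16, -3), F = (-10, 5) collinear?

-31

The three points are collinear iff det[DE; DF] = 0.
This determinant is linear in t: (-8)t + (-248) = 0, so t = -31.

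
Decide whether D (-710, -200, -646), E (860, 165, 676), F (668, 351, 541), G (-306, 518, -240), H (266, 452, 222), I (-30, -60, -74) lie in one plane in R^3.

The plane through D, E, F has normal n = DE × DF = (-295167, -41874, 362100) and equation n·P = -15973230.
Checking the remaining points: n·G = -18273630, n·H = -17055270, n·I = -15427950.
Since n·G = -18273630 ≠ -15973230, G is off the plane and the points are not all coplanar.

No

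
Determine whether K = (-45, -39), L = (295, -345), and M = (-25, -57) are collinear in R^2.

KL = (340, -306), KM = (20, -18).
Checking proportionality: KM = 1/17·KL, so the vectors are parallel and the points are collinear.

Yes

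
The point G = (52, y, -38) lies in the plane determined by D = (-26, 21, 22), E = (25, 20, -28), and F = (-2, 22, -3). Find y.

3

The plane through D, E, F has equation 75x + 75y + 75z = 1275.
Substituting G: (75)y + (1050) = 1275, so y = 3.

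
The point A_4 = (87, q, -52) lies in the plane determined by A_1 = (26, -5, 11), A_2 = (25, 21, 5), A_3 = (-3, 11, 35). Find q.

8

Coplanarity requires A_1A_2 · (A_1A_3 × A_1A_4) = 0.
A_1A_2 = (-1, 26, -6), A_1A_3 = (-29, 16, 24); the triple product is linear in q with coefficient 198 and constant term -1584.
Setting it to zero: q = 8.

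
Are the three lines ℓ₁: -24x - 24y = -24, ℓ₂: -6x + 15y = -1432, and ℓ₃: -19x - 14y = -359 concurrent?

No

Intersecting ℓ₁ and ℓ₂: solving the 2×2 system gives (x, y) = (1447/21, -1426/21).
Substitute into ℓ₃: (-19)(1447/21) + (-14)(-1426/21) = -7529/21.
But ℓ₃ requires -359 ≠ -7529/21, so the three lines have no common point.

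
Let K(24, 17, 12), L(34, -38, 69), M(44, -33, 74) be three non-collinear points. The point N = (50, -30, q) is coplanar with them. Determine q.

Coplanarity requires KL · (KM × KN) = 0.
KL = (10, -55, 57), KM = (20, -50, 62); the triple product is linear in q with coefficient 600 and constant term -46200.
Setting it to zero: q = 77.

77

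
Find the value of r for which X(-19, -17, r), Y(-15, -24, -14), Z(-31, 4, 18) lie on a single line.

-6

Collinearity requires XY × XZ = 0; each component is linear in r.
The x-component gives (28)r + (168) = 0, so r = -6.
The remaining components then also vanish.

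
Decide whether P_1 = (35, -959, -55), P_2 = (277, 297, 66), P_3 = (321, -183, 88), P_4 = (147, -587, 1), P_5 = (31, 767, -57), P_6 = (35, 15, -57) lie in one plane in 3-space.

The plane through P_1, P_2, P_3 has normal n = P_1P_2 × P_1P_3 = (85712, 0, -171424) and equation n·P = 12428240.
Checking the remaining points: n·P_4 = 12428240, n·P_5 = 12428240, n·P_6 = 12771088.
Since n·P_6 = 12771088 ≠ 12428240, P_6 is off the plane and the points are not all coplanar.

No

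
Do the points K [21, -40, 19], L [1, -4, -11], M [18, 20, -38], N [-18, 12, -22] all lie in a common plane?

Yes

The four points are coplanar iff the 3×3 determinant with rows KL, KM, KN is zero.
Rows: (-20, 36, -30), (-3, 60, -57), (-39, 52, -41).
Expanding along the first row: (-20)(504) − (36)(-2100) + (-30)(2184) = 0.
Zero determinant ⇒ coplanar.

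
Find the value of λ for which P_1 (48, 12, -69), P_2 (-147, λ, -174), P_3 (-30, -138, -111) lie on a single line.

Direction P_1P_3 = (-78, -150, -42). From the x-coordinate of P_2, the parameter along the line is τ = (-147 − 48)/(-78) = 5/2.
Then λ = 12 + 5/2·(-150) = -363.

-363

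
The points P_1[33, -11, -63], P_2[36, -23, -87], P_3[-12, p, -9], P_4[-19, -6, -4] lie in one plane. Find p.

The points are coplanar iff P_1P_2 · (P_1P_3 × P_1P_4) = 0.
Expanding, this is linear in p: (-1071)p + (-5355) = 0.
So p = -5.

-5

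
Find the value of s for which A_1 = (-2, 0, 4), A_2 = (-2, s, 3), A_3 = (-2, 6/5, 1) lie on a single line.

Collinearity requires A_1A_2 × A_1A_3 = 0; each component is linear in s.
The x-component gives (-3)s + (6/5) = 0, so s = 2/5.
The remaining components then also vanish.

2/5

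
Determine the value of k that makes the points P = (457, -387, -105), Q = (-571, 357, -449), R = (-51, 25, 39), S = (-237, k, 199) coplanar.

191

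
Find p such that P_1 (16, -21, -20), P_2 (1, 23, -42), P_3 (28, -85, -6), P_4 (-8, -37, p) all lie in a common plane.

-66

The points are coplanar iff P_1P_2 · (P_1P_3 × P_1P_4) = 0.
Expanding, this is linear in p: (432)p + (28512) = 0.
So p = -66.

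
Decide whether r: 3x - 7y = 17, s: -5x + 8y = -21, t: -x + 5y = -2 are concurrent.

No

Intersecting r and s: solving the 2×2 system gives (x, y) = (1, -2).
Substitute into t: (-1)(1) + (5)(-2) = -11.
But t requires -2 ≠ -11, so the three lines have no common point.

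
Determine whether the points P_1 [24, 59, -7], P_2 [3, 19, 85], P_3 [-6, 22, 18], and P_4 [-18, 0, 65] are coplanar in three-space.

No

The four points are coplanar iff the 3×3 determinant with rows P_1P_2, P_1P_3, P_1P_4 is zero.
Rows: (-21, -40, 92), (-30, -37, 25), (-42, -59, 72).
Expanding along the first row: (-21)(-1189) − (-40)(-1110) + (92)(216) = 441.
Nonzero ⇒ not coplanar.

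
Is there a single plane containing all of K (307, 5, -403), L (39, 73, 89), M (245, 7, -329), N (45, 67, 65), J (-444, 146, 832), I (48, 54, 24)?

The plane through K, L, M has normal n = KL × KM = (4048, -10672, 3680) and equation n·P = -293664.
Checking the remaining points: n·N = -293664, n·J = -293664, n·I = -293664.
All equal -293664, so all 6 points lie in one plane.

Yes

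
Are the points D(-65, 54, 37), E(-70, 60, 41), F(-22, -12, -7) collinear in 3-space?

DE = (-5, 6, 4), DF = (43, -66, -44).
Comparing components 3 and 1: (4)(43) − (-5)(-44) = -48 ≠ 0, so DE and DF are not parallel and the points are not collinear.

No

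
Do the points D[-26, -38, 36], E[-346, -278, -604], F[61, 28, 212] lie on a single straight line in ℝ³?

DE = (-320, -240, -640), DF = (87, 66, 176).
DE × DF = (0, 640, -240).
The cross product is nonzero, so the points do not lie on one line.

No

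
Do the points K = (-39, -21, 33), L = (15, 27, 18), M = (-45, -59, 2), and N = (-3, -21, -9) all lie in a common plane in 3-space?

Yes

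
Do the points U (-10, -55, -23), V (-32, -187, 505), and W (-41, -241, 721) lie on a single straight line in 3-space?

UV = (-22, -132, 528), UW = (-31, -186, 744).
UV × UW = (0, 0, 0).
The cross product vanishes, so the three points are collinear.

Yes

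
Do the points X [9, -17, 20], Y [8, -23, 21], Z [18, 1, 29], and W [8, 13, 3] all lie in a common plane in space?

A normal to the plane through X, Y, Z is n = XY × XZ = (-72, 18, 36).
The plane has equation n·P = -234. For W: n·W = -234.
Equal, so W lies in the plane and all four are coplanar.

Yes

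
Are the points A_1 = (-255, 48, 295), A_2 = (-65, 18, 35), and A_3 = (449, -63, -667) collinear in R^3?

No

A_1A_2 = (190, -30, -260), A_1A_3 = (704, -111, -962).
Comparing components 3 and 1: (-260)(704) − (190)(-962) = -260 ≠ 0, so A_1A_2 and A_1A_3 are not parallel and the points are not collinear.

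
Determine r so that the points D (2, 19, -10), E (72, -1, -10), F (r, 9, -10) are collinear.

37

Direction DE = (70, -20, 0). From the y-coordinate of F, the parameter along the line is τ = (9 − 19)/(-20) = 1/2.
Then r = 2 + 1/2·(70) = 37.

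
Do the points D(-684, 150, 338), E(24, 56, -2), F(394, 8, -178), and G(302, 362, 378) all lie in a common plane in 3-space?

The four points are coplanar iff the 3×3 determinant with rows DE, DF, DG is zero.
Rows: (708, -94, -340), (1078, -142, -516), (986, 212, 40).
Expanding along the first row: (708)(103712) − (-94)(551896) + (-340)(368548) = 0.
Zero determinant ⇒ coplanar.

Yes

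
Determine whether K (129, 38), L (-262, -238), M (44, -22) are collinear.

Yes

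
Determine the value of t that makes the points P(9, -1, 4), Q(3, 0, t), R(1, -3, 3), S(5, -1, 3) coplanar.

2

Normal to plane PRS: n = (2, -4, -8); plane equation n·X = -10.
Requiring n·Q = -10: (-8)t + (6) = -10.
So t = 2.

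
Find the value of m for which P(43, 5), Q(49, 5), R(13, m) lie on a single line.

The three points are collinear iff det[PQ; PR] = 0.
This determinant is linear in m: (6)m + (-30) = 0, so m = 5.

5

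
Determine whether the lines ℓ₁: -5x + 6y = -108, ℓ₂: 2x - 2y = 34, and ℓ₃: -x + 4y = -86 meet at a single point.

Yes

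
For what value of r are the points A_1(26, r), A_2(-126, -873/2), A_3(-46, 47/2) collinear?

The three points are collinear iff det[A_1A_2; A_1A_3] = 0.
This determinant is linear in r: (80)r + (-35000) = 0, so r = 875/2.

875/2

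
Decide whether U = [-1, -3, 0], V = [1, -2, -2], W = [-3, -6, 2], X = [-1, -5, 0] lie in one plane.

A normal to the plane through U, V, W is n = UV × UW = (-4, 0, -4).
The plane has equation n·P = 4. For X: n·X = 4.
Equal, so X lies in the plane and all four are coplanar.

Yes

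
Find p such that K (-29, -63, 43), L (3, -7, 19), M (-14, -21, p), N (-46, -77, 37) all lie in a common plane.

13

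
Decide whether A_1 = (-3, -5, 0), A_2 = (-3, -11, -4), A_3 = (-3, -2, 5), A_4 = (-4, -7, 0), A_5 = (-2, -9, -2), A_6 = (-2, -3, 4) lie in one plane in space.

The plane through A_1, A_2, A_3 has normal n = A_1A_2 × A_1A_3 = (-18, 0, 0) and equation n·P = 54.
Checking the remaining points: n·A_4 = 72, n·A_5 = 36, n·A_6 = 36.
Since n·A_4 = 72 ≠ 54, A_4 is off the plane and the points are not all coplanar.

No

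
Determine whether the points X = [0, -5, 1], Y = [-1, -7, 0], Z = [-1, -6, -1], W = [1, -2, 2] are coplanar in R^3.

No

With X as base: XY = (-1, -2, -1), XZ = (-1, -1, -2), XW = (1, 3, 1).
XZ × XW = (5, -1, -2).
XY · (XZ × XW) = -1.
Since -1 ≠ 0, the four points are not coplanar.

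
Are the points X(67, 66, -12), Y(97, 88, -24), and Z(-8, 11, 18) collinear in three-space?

Yes

XY = (30, 22, -12), XZ = (-75, -55, 30).
Each component of XZ is -5/2 times the corresponding component of XY, so XZ = -5/2·XY and the points are collinear.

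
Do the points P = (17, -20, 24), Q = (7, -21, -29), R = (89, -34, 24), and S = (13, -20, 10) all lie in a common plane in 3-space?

Yes

The four points are coplanar iff the 3×3 determinant with rows PQ, PR, PS is zero.
Rows: (-10, -1, -53), (72, -14, 0), (-4, 0, -14).
Expanding along the first row: (-10)(196) − (-1)(-1008) + (-53)(-56) = 0.
Zero determinant ⇒ coplanar.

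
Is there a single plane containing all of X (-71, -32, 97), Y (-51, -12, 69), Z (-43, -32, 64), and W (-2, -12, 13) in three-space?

No

With X as base: XY = (20, 20, -28), XZ = (28, 0, -33), XW = (69, 20, -84).
XZ × XW = (660, 75, 560).
XY · (XZ × XW) = -980.
Since -980 ≠ 0, the four points are not coplanar.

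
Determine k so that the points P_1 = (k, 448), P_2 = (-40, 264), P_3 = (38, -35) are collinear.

The three points are collinear iff det[P_1P_2; P_1P_3] = 0.
This determinant is linear in k: (299)k + (26312) = 0, so k = -88.

-88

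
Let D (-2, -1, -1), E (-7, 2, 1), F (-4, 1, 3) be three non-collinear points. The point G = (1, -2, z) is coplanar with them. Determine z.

1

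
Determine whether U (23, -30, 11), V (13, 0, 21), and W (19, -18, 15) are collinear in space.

Yes

UV = (-10, 30, 10), UW = (-4, 12, 4).
UV × UW = (0, 0, 0).
The cross product vanishes, so the three points are collinear.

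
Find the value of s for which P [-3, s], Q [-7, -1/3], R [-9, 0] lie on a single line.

-1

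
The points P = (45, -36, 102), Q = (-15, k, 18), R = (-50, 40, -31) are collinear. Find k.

Collinearity requires PQ × PR = 0; each component is linear in k.
The x-component gives (-133)k + (1596) = 0, so k = 12.
The remaining components then also vanish.

12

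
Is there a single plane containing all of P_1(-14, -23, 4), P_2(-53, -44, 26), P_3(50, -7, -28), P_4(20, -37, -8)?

Yes

A normal to the plane through P_1, P_2, P_3 is n = P_1P_2 × P_1P_3 = (320, 160, 720).
The plane has equation n·P = -5280. For P_4: n·P_4 = -5280.
Equal, so P_4 lies in the plane and all four are coplanar.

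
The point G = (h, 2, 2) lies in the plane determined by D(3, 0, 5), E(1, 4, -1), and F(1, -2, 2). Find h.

2

A normal to the plane is n = DE × DF = (-24, 6, 12).
G lies in the plane iff n · DG = 0.
This gives (-24)h + (48) = 0, so h = 2.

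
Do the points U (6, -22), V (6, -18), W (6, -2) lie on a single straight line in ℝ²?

Yes

UV = (0, 4), UW = (0, 20).
det[UV; UW] = (0)(20) − (4)(0) = 0.
The determinant is zero, so the points are collinear.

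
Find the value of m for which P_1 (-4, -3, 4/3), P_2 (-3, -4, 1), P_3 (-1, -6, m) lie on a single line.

Direction P_1P_2 = (1, -1, -1/3). From the x-coordinate of P_3, the parameter along the line is τ = (-1 − (-4))/1 = 3.
Then m = 4/3 + 3·(-1/3) = 1/3.

1/3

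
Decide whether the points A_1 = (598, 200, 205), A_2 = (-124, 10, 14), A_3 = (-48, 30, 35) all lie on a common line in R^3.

No

A_1A_2 = (-722, -190, -191), A_1A_3 = (-646, -170, -170).
A_1A_2 × A_1A_3 = (-170, 646, 0).
The cross product is nonzero, so the points do not lie on one line.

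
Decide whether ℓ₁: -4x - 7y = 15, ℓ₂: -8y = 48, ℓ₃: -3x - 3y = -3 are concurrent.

Intersecting ℓ₁ and ℓ₂: solving the 2×2 system gives (x, y) = (27/4, -6).
Substitute into ℓ₃: (-3)(27/4) + (-3)(-6) = -9/4.
But ℓ₃ requires -3 ≠ -9/4, so the three lines have no common point.

No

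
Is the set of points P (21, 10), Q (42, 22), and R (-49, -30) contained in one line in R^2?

PQ = (21, 12), PR = (-70, -40).
Twice the signed area of △PQR is (21)(-40) − (12)(-70) = 0.
The triangle is degenerate (zero area), so the points are collinear.

Yes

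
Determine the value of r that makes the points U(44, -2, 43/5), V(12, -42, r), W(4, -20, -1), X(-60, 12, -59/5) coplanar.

-1

Coplanarity ⇔ det[UV; UW; UX] = 0.
Expanding, this is linear in r: (-2432)r + (-2432) = 0.
So r = -1.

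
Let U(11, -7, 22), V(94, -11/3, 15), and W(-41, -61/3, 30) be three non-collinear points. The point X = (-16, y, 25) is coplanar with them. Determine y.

-31/3

A normal to the plane is n = UV × UW = (-200/3, -300, -2800/3).
X lies in the plane iff n · UX = 0.
This gives (-300)y + (-3100) = 0, so y = -31/3.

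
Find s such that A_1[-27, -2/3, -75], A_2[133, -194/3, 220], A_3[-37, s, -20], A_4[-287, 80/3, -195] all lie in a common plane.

Normal to plane A_1A_2A_4: n = (-1150/3, -57500, -36800/3); plane equation n·P = 2906050/3.
Requiring n·A_3 = 2906050/3: (-57500)s + (778550/3) = 2906050/3.
So s = -37/3.

-37/3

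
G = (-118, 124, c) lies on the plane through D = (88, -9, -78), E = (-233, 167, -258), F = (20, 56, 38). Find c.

The plane through D, E, F has equation 32116x + 49476y − 8897z = 3074890.
Substituting G: (-8897)c + (2345336) = 3074890, so c = -82.

-82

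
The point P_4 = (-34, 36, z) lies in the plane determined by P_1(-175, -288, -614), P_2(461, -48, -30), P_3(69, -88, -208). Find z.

-28

The plane through P_1, P_2, P_3 has equation −19360x − 115720y + 68640z = -5429600.
Substituting P_4: (68640)z + (-3507680) = -5429600, so z = -28.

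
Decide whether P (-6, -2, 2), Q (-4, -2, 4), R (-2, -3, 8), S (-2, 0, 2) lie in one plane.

Yes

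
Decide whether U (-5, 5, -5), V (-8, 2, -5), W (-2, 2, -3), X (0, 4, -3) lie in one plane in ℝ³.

Yes

A normal to the plane through U, V, W is n = UV × UW = (-6, 6, 18).
The plane has equation n·P = -30. For X: n·X = -30.
Equal, so X lies in the plane and all four are coplanar.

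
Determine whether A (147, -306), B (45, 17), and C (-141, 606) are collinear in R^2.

AB = (-102, 323), AC = (-288, 912).
Checking proportionality: AC = 48/17·AB, so the vectors are parallel and the points are collinear.

Yes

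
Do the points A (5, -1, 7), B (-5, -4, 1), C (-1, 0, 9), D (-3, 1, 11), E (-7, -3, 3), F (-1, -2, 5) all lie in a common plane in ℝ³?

Yes

The plane through A, B, C has normal n = AB × AC = (0, 56, -28) and equation n·P = -252.
Checking the remaining points: n·D = -252, n·E = -252, n·F = -252.
All equal -252, so all 6 points lie in one plane.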